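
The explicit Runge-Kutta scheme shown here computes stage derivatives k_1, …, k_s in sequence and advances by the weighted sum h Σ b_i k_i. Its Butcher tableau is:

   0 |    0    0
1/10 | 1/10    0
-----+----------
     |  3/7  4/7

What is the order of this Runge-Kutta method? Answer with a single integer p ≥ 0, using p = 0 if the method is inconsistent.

1

b = (3/7, 4/7)
c = (0, 1/10)
Σ b_i: 3/7·1 + 4/7·1 = 1 ✓
b·c: 4/7·1/10 = 2/35 ≠ 1/2 ⇒ order 1.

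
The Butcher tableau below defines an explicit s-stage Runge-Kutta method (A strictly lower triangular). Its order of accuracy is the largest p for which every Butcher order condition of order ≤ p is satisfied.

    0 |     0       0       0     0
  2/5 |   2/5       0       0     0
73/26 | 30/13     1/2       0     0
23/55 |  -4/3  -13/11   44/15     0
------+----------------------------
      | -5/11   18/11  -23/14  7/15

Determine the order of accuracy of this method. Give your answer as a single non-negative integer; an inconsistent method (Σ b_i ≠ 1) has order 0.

b = (-5/11, 18/11, -23/14, 7/15)
c = (0, 2/5, 73/26, 23/55)
Ac = (0, 0, 1/5, 16652/2145)
Σ b_i: (-5/11)·1 + 18/11·1 + (-23/14)·1 + 7/15·1 = 13/2310 ≠ 1 ⇒ order 0.

0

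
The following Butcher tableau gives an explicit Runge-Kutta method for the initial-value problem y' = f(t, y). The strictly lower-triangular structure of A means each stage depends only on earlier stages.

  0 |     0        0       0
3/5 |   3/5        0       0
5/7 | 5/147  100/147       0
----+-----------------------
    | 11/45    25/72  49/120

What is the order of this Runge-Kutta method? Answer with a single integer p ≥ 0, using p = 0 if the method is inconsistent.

b = (11/45, 25/72, 49/120)
c = (0, 3/5, 5/7)
Ac = (0, 0, 20/49)
Σ b_i: 11/45·1 + 25/72·1 + 49/120·1 = 1 ✓
b·c: 25/72·3/5 + 49/120·5/7 = 1/2 ✓
b·c²: 25/72·9/25 + 49/120·25/49 = 1/3 ✓
b·Ac: 49/120·20/49 = 1/6 ✓; 3 stages ⇒ order 3.

3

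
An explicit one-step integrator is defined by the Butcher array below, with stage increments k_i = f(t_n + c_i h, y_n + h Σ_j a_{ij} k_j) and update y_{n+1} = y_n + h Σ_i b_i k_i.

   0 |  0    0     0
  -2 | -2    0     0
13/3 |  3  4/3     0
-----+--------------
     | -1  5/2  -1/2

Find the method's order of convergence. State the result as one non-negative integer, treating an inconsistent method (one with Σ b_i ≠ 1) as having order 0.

1

b = (-1, 5/2, -1/2)
c = (0, -2, 13/3)
Ac = (0, 0, -8/3)
Σ b_i: (-1)·1 + 5/2·1 + (-1/2)·1 = 1 ✓
b·c: 5/2·(-2) + (-1/2)·13/3 = -43/6 ≠ 1/2 ⇒ order 1.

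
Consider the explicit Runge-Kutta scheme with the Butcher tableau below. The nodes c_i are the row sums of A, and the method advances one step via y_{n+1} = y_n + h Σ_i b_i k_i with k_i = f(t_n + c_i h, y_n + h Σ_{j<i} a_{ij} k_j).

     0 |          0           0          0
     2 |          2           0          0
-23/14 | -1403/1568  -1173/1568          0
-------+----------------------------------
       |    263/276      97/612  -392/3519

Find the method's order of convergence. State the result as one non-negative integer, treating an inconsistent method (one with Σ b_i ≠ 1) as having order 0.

3

b = (263/276, 97/612, -392/3519)
c = (0, 2, -23/14)
Ac = (0, 0, -1173/784)
Σ b_i: 263/276·1 + 97/612·1 + (-392/3519)·1 = 1 ✓
b·c: 97/612·2 + (-392/3519)·(-23/14) = 1/2 ✓
b·c²: 97/612·4 + (-392/3519)·529/196 = 1/3 ✓
b·Ac: (-392/3519)·(-1173/784) = 1/6 ✓; 3 stages ⇒ order 3.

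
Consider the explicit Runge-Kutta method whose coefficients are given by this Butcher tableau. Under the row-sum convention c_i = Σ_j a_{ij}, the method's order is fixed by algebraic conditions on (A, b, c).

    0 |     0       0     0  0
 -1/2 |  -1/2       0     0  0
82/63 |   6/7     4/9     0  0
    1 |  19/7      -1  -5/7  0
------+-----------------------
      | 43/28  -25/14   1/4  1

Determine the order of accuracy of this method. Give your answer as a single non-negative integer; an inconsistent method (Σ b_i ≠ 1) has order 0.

b = (43/28, -25/14, 1/4, 1)
c = (0, -1/2, 82/63, 1)
Ac = (0, 0, -2/9, -379/882)
Σ b_i: 43/28·1 + (-25/14)·1 + 1/4·1 + 1·1 = 1 ✓
b·c: (-25/14)·(-1/2) + 1/4·82/63 + 1·1 = 559/252 ≠ 1/2 ⇒ order 1.

1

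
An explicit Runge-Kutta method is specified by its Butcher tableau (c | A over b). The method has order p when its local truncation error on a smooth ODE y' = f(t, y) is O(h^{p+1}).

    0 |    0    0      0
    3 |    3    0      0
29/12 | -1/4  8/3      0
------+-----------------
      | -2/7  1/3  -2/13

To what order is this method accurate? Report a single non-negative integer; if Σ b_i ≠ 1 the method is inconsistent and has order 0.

b = (-2/7, 1/3, -2/13)
c = (0, 3, 29/12)
Ac = (0, 0, 8)
Σ b_i: (-2/7)·1 + 1/3·1 + (-2/13)·1 = -29/273 ≠ 1 ⇒ order 0.

0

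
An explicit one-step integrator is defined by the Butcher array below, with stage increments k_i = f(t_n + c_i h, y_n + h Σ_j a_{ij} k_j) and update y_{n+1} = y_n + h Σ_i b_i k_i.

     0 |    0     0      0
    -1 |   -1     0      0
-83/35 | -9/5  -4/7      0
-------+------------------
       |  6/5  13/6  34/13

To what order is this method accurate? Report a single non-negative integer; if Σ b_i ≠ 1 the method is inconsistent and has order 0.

0

b = (6/5, 13/6, 34/13)
c = (0, -1, -83/35)
Ac = (0, 0, 4/7)
Σ b_i: 6/5·1 + 13/6·1 + 34/13·1 = 2333/390 ≠ 1 ⇒ order 0.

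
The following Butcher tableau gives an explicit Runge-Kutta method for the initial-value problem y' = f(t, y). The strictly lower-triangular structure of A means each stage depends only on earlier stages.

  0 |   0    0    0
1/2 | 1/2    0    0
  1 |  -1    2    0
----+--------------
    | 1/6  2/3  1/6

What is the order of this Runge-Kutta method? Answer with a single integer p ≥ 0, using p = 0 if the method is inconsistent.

3

b = (1/6, 2/3, 1/6)
c = (0, 1/2, 1)
Ac = (0, 0, 1)
Σ b_i: 1/6·1 + 2/3·1 + 1/6·1 = 1 ✓
b·c: 2/3·1/2 + 1/6·1 = 1/2 ✓
b·c²: 2/3·1/4 + 1/6·1 = 1/3 ✓
b·Ac: 1/6·1 = 1/6 ✓; 3 stages ⇒ order 3.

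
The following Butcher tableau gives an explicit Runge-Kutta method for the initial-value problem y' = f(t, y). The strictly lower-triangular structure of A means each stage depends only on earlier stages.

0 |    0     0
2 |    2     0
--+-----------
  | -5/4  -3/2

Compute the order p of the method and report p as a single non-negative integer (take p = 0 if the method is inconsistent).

b = (-5/4, -3/2)
c = (0, 2)
Σ b_i: (-5/4)·1 + (-3/2)·1 = -11/4 ≠ 1 ⇒ order 0.

0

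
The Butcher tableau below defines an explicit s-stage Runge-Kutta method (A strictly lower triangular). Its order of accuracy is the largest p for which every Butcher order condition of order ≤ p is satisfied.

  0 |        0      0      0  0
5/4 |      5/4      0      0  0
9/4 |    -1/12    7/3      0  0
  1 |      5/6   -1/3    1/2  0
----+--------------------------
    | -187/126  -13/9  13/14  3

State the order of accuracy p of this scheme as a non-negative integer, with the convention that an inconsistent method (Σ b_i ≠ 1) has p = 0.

b = (-187/126, -13/9, 13/14, 3)
c = (0, 5/4, 9/4, 1)
Ac = (0, 0, 35/12, 17/24)
Σ b_i: (-187/126)·1 + (-13/9)·1 + 13/14·1 + 3·1 = 1 ✓
b·c: (-13/9)·5/4 + 13/14·9/4 + 3·1 = 1655/504 ≠ 1/2 ⇒ order 1.

1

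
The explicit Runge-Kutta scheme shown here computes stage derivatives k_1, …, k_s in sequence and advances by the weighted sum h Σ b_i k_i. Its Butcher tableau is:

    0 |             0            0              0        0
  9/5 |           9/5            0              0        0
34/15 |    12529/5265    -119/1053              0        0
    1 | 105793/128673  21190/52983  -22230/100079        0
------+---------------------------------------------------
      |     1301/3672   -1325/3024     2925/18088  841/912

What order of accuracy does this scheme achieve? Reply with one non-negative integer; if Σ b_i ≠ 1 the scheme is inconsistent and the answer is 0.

4

b = (1301/3672, -1325/3024, 2925/18088, 841/912)
c = (0, 9/5, 34/15, 1)
Ac = (0, 0, -119/585, 182/841)
Σ b_i: 1301/3672·1 + (-1325/3024)·1 + 2925/18088·1 + 841/912·1 = 1 ✓
b·c: (-1325/3024)·9/5 + 2925/18088·34/15 + 841/912·1 = 1/2 ✓
b·c²: (-1325/3024)·81/25 + 2925/18088·1156/225 + 841/912·1 = 1/3 ✓
b·Ac: 2925/18088·(-119/585) + 841/912·182/841 = 1/6 ✓
b·c³: (-1325/3024)·729/125 + 2925/18088·39304/3375 + 841/912·1 = 1/4 ✓
b·(c∘Ac): 2925/18088·(-4046/8775) + 841/912·182/841 = 1/8 ✓
b·Ac²: 2925/18088·(-119/325) + 841/912·130/841 = 1/12 ✓
b·A²c: 841/912·38/841 = 1/24 ✓; 4 stages ⇒ order 4.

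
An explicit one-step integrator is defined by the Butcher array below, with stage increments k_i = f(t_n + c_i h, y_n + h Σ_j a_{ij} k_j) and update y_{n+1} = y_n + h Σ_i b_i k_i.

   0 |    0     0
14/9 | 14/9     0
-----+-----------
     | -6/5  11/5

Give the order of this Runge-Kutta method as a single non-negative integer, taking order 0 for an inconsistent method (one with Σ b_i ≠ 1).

1

b = (-6/5, 11/5)
c = (0, 14/9)
Σ b_i: (-6/5)·1 + 11/5·1 = 1 ✓
b·c: 11/5·14/9 = 154/45 ≠ 1/2 ⇒ order 1.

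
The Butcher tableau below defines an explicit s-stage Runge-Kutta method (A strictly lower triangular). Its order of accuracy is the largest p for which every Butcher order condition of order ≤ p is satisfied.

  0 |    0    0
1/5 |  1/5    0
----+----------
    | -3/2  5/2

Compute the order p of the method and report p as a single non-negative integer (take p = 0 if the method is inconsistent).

b = (-3/2, 5/2)
c = (0, 1/5)
Σ b_i: (-3/2)·1 + 5/2·1 = 1 ✓
b·c: 5/2·1/5 = 1/2 ✓; 2 stages ⇒ order 2.

2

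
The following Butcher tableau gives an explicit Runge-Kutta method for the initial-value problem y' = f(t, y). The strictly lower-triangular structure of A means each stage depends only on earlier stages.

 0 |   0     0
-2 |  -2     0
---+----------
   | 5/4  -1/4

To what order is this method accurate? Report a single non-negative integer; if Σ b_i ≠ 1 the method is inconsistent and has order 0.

b = (5/4, -1/4)
c = (0, -2)
Σ b_i: 5/4·1 + (-1/4)·1 = 1 ✓
b·c: (-1/4)·(-2) = 1/2 ✓; 2 stages ⇒ order 2.

2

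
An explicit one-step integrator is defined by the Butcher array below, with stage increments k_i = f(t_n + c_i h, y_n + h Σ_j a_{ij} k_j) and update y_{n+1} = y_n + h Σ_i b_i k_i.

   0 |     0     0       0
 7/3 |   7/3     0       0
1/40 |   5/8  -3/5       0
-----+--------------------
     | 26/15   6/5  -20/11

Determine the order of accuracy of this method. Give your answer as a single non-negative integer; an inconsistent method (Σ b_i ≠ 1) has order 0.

b = (26/15, 6/5, -20/11)
c = (0, 7/3, 1/40)
Ac = (0, 0, -7/5)
Σ b_i: 26/15·1 + 6/5·1 + (-20/11)·1 = 184/165 ≠ 1 ⇒ order 0.

0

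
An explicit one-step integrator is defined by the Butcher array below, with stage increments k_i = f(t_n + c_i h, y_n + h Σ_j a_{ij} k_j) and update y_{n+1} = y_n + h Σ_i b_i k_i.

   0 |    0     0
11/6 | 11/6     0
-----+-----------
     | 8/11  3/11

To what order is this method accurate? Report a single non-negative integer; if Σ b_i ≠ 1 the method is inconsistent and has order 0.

2

b = (8/11, 3/11)
c = (0, 11/6)
Σ b_i: 8/11·1 + 3/11·1 = 1 ✓
b·c: 3/11·11/6 = 1/2 ✓; 2 stages ⇒ order 2.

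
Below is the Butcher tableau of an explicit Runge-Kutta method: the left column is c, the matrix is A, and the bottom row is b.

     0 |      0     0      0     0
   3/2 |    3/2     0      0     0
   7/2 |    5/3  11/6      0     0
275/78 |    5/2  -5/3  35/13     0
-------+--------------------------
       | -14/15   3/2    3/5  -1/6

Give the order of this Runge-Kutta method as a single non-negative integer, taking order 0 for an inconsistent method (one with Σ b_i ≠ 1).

b = (-14/15, 3/2, 3/5, -1/6)
c = (0, 3/2, 7/2, 275/78)
Ac = (0, 0, 11/4, 90/13)
Σ b_i: (-14/15)·1 + 3/2·1 + 3/5·1 + (-1/6)·1 = 1 ✓
b·c: 3/2·3/2 + 3/5·7/2 + (-1/6)·275/78 = 2201/585 ≠ 1/2 ⇒ order 1.

1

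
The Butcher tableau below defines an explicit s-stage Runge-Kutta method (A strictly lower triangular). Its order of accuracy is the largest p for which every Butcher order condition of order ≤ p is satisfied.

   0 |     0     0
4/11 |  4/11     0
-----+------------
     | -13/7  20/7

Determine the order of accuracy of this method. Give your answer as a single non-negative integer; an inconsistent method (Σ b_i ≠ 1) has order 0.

1

b = (-13/7, 20/7)
c = (0, 4/11)
Σ b_i: (-13/7)·1 + 20/7·1 = 1 ✓
b·c: 20/7·4/11 = 80/77 ≠ 1/2 ⇒ order 1.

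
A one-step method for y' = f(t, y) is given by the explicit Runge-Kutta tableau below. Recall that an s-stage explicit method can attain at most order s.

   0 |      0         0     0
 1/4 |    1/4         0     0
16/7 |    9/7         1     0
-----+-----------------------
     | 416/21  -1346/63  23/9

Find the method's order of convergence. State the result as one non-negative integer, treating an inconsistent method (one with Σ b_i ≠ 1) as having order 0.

b = (416/21, -1346/63, 23/9)
c = (0, 1/4, 16/7)
Ac = (0, 0, 1/4)
Σ b_i: 416/21·1 + (-1346/63)·1 + 23/9·1 = 1 ✓
b·c: (-1346/63)·1/4 + 23/9·16/7 = 1/2 ✓
b·c²: (-1346/63)·1/16 + 23/9·256/49 = 14131/1176 ≠ 1/3 ⇒ order 2.
b·Ac: 23/9·1/4 = 23/36 ≠ 1/6

2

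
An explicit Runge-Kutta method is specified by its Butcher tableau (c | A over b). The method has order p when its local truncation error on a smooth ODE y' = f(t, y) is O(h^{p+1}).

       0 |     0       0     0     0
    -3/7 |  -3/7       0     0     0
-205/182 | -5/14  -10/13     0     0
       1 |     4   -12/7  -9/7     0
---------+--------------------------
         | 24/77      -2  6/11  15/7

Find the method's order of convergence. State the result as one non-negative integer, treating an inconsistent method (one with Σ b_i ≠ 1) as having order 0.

1

b = (24/77, -2, 6/11, 15/7)
c = (0, -3/7, -205/182, 1)
Ac = (0, 0, 30/91, 2781/1274)
Σ b_i: 24/77·1 + (-2)·1 + 6/11·1 + 15/7·1 = 1 ✓
b·c: (-2)·(-3/7) + 6/11·(-205/182) + 15/7·1 = 2388/1001 ≠ 1/2 ⇒ order 1.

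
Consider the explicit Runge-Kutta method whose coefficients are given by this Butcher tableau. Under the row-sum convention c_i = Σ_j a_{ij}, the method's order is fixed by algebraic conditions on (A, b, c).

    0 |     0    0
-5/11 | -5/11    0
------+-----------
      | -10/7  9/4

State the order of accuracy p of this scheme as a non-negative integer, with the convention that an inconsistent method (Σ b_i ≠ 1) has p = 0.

0

b = (-10/7, 9/4)
c = (0, -5/11)
Σ b_i: (-10/7)·1 + 9/4·1 = 23/28 ≠ 1 ⇒ order 0.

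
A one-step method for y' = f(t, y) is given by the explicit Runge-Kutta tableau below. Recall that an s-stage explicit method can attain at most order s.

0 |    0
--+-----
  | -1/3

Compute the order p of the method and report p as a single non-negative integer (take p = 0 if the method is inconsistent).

0

b = (-1/3)
c = (0)
Σ b_i: (-1/3)·1 = -1/3 ≠ 1 ⇒ order 0.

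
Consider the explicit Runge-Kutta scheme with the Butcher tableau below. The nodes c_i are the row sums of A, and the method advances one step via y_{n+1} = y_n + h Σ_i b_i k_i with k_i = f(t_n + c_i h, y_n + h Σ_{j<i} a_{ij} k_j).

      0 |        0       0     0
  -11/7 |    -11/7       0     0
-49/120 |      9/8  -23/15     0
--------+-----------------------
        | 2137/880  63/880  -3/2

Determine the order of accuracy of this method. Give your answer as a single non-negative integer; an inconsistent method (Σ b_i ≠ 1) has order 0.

2

b = (2137/880, 63/880, -3/2)
c = (0, -11/7, -49/120)
Ac = (0, 0, 253/105)
Σ b_i: 2137/880·1 + 63/880·1 + (-3/2)·1 = 1 ✓
b·c: 63/880·(-11/7) + (-3/2)·(-49/120) = 1/2 ✓
b·c²: 63/880·121/49 + (-3/2)·2401/14400 = -4927/67200 ≠ 1/3 ⇒ order 2.
b·Ac: (-3/2)·253/105 = -253/70 ≠ 1/6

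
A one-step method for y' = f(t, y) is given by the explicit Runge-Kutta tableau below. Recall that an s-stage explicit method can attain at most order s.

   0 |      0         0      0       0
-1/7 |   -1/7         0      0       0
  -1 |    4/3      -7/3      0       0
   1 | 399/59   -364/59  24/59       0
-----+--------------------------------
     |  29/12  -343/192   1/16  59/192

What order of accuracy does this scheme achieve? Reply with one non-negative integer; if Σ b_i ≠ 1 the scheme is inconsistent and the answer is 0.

4

b = (29/12, -343/192, 1/16, 59/192)
c = (0, -1/7, -1, 1)
Ac = (0, 0, 1/3, 28/59)
Σ b_i: 29/12·1 + (-343/192)·1 + 1/16·1 + 59/192·1 = 1 ✓
b·c: (-343/192)·(-1/7) + 1/16·(-1) + 59/192·1 = 1/2 ✓
b·c²: (-343/192)·1/49 + 1/16·1 + 59/192·1 = 1/3 ✓
b·Ac: 1/16·1/3 + 59/192·28/59 = 1/6 ✓
b·c³: (-343/192)·(-1/343) + 1/16·(-1) + 59/192·1 = 1/4 ✓
b·(c∘Ac): 1/16·(-1/3) + 59/192·28/59 = 1/8 ✓
b·Ac²: 1/16·(-1/21) + 59/192·116/413 = 1/12 ✓
b·A²c: 59/192·8/59 = 1/24 ✓; 4 stages ⇒ order 4.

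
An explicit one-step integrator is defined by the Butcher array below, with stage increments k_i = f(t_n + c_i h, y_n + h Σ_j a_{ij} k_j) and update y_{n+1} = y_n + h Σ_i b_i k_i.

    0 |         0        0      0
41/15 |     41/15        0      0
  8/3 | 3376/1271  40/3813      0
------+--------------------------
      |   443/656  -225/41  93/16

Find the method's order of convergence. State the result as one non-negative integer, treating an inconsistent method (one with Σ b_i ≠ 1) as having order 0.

b = (443/656, -225/41, 93/16)
c = (0, 41/15, 8/3)
Ac = (0, 0, 8/279)
Σ b_i: 443/656·1 + (-225/41)·1 + 93/16·1 = 1 ✓
b·c: (-225/41)·41/15 + 93/16·8/3 = 1/2 ✓
b·c²: (-225/41)·1681/225 + 93/16·64/9 = 1/3 ✓
b·Ac: 93/16·8/279 = 1/6 ✓; 3 stages ⇒ order 3.

3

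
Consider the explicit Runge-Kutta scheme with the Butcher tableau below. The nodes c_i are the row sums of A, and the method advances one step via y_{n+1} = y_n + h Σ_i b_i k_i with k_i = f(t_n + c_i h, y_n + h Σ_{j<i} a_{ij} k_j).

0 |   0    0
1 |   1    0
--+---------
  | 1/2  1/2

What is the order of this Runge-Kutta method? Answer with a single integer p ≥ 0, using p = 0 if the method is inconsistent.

b = (1/2, 1/2)
c = (0, 1)
Σ b_i: 1/2·1 + 1/2·1 = 1 ✓
b·c: 1/2·1 = 1/2 ✓; 2 stages ⇒ order 2.

2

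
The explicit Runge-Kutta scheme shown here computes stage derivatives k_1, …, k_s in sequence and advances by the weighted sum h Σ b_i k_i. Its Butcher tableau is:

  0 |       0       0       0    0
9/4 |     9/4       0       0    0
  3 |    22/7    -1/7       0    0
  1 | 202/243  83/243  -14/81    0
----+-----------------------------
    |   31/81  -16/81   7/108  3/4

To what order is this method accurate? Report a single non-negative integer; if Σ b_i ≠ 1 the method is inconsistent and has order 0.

b = (31/81, -16/81, 7/108, 3/4)
c = (0, 9/4, 3, 1)
Ac = (0, 0, -9/28, 1/4)
Σ b_i: 31/81·1 + (-16/81)·1 + 7/108·1 + 3/4·1 = 1 ✓
b·c: (-16/81)·9/4 + 7/108·3 + 3/4·1 = 1/2 ✓
b·c²: (-16/81)·81/16 + 7/108·9 + 3/4·1 = 1/3 ✓
b·Ac: 7/108·(-9/28) + 3/4·1/4 = 1/6 ✓
b·c³: (-16/81)·729/64 + 7/108·27 + 3/4·1 = 1/4 ✓
b·(c∘Ac): 7/108·(-27/28) + 3/4·1/4 = 1/8 ✓
b·Ac²: 7/108·(-81/112) + 3/4·25/144 = 1/12 ✓
b·A²c: 3/4·1/18 = 1/24 ✓; 4 stages ⇒ order 4.

4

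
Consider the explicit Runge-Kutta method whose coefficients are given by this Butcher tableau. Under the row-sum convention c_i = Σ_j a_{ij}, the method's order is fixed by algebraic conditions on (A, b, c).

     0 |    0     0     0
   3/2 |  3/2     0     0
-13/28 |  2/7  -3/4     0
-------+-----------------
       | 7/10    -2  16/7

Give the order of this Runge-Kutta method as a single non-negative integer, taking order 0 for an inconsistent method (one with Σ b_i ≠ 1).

0

b = (7/10, -2, 16/7)
c = (0, 3/2, -13/28)
Ac = (0, 0, -9/8)
Σ b_i: 7/10·1 + (-2)·1 + 16/7·1 = 69/70 ≠ 1 ⇒ order 0.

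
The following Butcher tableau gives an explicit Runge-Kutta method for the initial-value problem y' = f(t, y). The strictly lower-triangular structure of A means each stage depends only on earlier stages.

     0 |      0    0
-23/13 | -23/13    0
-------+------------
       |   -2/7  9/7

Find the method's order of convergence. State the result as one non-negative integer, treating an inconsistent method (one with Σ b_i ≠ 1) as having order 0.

1

b = (-2/7, 9/7)
c = (0, -23/13)
Σ b_i: (-2/7)·1 + 9/7·1 = 1 ✓
b·c: 9/7·(-23/13) = -207/91 ≠ 1/2 ⇒ order 1.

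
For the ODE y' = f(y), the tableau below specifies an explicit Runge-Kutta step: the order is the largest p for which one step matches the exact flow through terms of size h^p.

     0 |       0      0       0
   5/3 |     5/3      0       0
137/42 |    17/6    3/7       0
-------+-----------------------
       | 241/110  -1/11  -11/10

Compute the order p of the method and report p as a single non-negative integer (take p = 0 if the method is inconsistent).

b = (241/110, -1/11, -11/10)
c = (0, 5/3, 137/42)
Ac = (0, 0, 5/7)
Σ b_i: 241/110·1 + (-1/11)·1 + (-11/10)·1 = 1 ✓
b·c: (-1/11)·5/3 + (-11/10)·137/42 = -5759/1540 ≠ 1/2 ⇒ order 1.

1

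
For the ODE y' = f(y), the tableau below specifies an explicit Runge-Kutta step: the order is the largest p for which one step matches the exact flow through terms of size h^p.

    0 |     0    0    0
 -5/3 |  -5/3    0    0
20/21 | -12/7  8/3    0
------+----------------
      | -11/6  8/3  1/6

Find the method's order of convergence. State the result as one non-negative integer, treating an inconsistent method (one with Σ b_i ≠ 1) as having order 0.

1

b = (-11/6, 8/3, 1/6)
c = (0, -5/3, 20/21)
Ac = (0, 0, -40/9)
Σ b_i: (-11/6)·1 + 8/3·1 + 1/6·1 = 1 ✓
b·c: 8/3·(-5/3) + 1/6·20/21 = -30/7 ≠ 1/2 ⇒ order 1.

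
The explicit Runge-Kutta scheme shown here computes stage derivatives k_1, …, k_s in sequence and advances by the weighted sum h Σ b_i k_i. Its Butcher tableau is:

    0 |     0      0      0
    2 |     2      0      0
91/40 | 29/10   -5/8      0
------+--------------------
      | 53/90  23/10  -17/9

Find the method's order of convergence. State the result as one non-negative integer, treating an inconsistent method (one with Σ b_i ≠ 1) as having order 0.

1

b = (53/90, 23/10, -17/9)
c = (0, 2, 91/40)
Ac = (0, 0, -5/4)
Σ b_i: 53/90·1 + 23/10·1 + (-17/9)·1 = 1 ✓
b·c: 23/10·2 + (-17/9)·91/40 = 109/360 ≠ 1/2 ⇒ order 1.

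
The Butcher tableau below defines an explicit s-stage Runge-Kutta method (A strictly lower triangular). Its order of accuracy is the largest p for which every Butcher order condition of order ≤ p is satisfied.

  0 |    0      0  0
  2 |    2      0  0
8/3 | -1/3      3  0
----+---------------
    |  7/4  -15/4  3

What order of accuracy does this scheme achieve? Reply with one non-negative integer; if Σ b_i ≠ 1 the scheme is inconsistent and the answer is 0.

2

b = (7/4, -15/4, 3)
c = (0, 2, 8/3)
Ac = (0, 0, 6)
Σ b_i: 7/4·1 + (-15/4)·1 + 3·1 = 1 ✓
b·c: (-15/4)·2 + 3·8/3 = 1/2 ✓
b·c²: (-15/4)·4 + 3·64/9 = 19/3 ≠ 1/3 ⇒ order 2.
b·Ac: 3·6 = 18 ≠ 1/6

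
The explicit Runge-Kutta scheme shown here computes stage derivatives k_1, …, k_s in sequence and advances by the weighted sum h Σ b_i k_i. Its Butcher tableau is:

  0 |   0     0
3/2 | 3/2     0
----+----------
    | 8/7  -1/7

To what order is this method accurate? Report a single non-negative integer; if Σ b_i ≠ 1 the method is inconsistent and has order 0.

b = (8/7, -1/7)
c = (0, 3/2)
Σ b_i: 8/7·1 + (-1/7)·1 = 1 ✓
b·c: (-1/7)·3/2 = -3/14 ≠ 1/2 ⇒ order 1.

1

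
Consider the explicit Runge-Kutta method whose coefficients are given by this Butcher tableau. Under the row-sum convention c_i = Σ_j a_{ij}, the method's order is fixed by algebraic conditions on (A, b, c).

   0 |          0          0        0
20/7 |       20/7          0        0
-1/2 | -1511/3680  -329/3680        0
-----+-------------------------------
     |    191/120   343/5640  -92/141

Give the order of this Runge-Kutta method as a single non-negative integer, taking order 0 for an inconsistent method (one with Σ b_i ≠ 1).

3

b = (191/120, 343/5640, -92/141)
c = (0, 20/7, -1/2)
Ac = (0, 0, -47/184)
Σ b_i: 191/120·1 + 343/5640·1 + (-92/141)·1 = 1 ✓
b·c: 343/5640·20/7 + (-92/141)·(-1/2) = 1/2 ✓
b·c²: 343/5640·400/49 + (-92/141)·1/4 = 1/3 ✓
b·Ac: (-92/141)·(-47/184) = 1/6 ✓; 3 stages ⇒ order 3.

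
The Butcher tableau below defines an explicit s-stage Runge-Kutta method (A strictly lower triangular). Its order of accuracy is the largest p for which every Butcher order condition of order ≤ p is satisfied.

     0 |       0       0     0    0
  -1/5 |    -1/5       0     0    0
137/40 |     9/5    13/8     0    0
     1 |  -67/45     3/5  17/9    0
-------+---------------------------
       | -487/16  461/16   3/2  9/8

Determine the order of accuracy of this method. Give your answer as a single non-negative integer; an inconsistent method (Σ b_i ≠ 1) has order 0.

b = (-487/16, 461/16, 3/2, 9/8)
c = (0, -1/5, 137/40, 1)
Ac = (0, 0, -13/40, 11429/1800)
Σ b_i: (-487/16)·1 + 461/16·1 + 3/2·1 + 9/8·1 = 1 ✓
b·c: 461/16·(-1/5) + 3/2·137/40 + 9/8·1 = 1/2 ✓
b·c²: 461/16·1/25 + 3/2·18769/1600 + 9/8·1 = 12719/640 ≠ 1/3 ⇒ order 2.
b·Ac: 3/2·(-13/40) + 9/8·11429/1800 = 10649/1600 ≠ 1/6

2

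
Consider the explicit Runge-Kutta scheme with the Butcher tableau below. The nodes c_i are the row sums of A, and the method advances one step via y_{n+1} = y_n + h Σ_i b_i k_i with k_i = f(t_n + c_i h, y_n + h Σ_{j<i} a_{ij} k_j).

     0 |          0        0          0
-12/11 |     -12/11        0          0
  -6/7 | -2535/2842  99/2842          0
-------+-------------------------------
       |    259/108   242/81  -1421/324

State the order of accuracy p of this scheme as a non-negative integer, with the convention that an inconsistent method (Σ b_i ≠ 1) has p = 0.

3

b = (259/108, 242/81, -1421/324)
c = (0, -12/11, -6/7)
Ac = (0, 0, -54/1421)
Σ b_i: 259/108·1 + 242/81·1 + (-1421/324)·1 = 1 ✓
b·c: 242/81·(-12/11) + (-1421/324)·(-6/7) = 1/2 ✓
b·c²: 242/81·144/121 + (-1421/324)·36/49 = 1/3 ✓
b·Ac: (-1421/324)·(-54/1421) = 1/6 ✓; 3 stages ⇒ order 3.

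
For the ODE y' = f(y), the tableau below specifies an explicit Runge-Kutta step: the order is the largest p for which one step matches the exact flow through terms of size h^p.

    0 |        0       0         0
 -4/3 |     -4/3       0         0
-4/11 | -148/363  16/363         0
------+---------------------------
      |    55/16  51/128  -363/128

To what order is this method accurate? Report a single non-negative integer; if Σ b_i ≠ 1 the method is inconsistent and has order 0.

3

b = (55/16, 51/128, -363/128)
c = (0, -4/3, -4/11)
Ac = (0, 0, -64/1089)
Σ b_i: 55/16·1 + 51/128·1 + (-363/128)·1 = 1 ✓
b·c: 51/128·(-4/3) + (-363/128)·(-4/11) = 1/2 ✓
b·c²: 51/128·16/9 + (-363/128)·16/121 = 1/3 ✓
b·Ac: (-363/128)·(-64/1089) = 1/6 ✓; 3 stages ⇒ order 3.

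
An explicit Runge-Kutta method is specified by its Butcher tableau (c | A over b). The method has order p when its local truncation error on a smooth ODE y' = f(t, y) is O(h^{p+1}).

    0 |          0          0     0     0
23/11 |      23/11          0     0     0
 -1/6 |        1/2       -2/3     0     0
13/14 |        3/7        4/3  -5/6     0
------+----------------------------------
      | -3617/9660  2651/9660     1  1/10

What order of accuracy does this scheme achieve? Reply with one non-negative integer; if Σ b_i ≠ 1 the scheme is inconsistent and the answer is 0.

2

b = (-3617/9660, 2651/9660, 1, 1/10)
c = (0, 23/11, -1/6, 13/14)
Ac = (0, 0, -46/33, 1159/396)
Σ b_i: (-3617/9660)·1 + 2651/9660·1 + 1·1 + 1/10·1 = 1 ✓
b·c: 2651/9660·23/11 + 1·(-1/6) + 1/10·13/14 = 1/2 ✓
b·c²: 2651/9660·529/121 + 1·1/36 + 1/10·169/196 = 254927/194040 ≠ 1/3 ⇒ order 2.
b·Ac: 1·(-46/33) + 1/10·1159/396 = -4361/3960 ≠ 1/6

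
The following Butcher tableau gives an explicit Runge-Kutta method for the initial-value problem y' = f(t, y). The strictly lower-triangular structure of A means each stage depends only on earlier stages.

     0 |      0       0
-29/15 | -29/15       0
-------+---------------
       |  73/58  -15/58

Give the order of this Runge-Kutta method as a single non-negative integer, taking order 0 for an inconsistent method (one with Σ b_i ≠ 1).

2

b = (73/58, -15/58)
c = (0, -29/15)
Σ b_i: 73/58·1 + (-15/58)·1 = 1 ✓
b·c: (-15/58)·(-29/15) = 1/2 ✓; 2 stages ⇒ order 2.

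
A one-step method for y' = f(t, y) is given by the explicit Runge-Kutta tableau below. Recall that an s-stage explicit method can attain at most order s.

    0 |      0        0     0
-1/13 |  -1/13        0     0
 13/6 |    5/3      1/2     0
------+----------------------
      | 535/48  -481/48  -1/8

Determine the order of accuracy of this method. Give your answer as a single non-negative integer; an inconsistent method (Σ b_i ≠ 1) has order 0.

b = (535/48, -481/48, -1/8)
c = (0, -1/13, 13/6)
Ac = (0, 0, -1/26)
Σ b_i: 535/48·1 + (-481/48)·1 + (-1/8)·1 = 1 ✓
b·c: (-481/48)·(-1/13) + (-1/8)·13/6 = 1/2 ✓
b·c²: (-481/48)·1/169 + (-1/8)·169/36 = -2419/3744 ≠ 1/3 ⇒ order 2.
b·Ac: (-1/8)·(-1/26) = 1/208 ≠ 1/6

2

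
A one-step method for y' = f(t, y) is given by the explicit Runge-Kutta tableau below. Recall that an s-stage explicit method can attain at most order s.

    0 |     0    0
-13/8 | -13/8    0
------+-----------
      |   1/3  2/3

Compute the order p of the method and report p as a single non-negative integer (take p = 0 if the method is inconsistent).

b = (1/3, 2/3)
c = (0, -13/8)
Σ b_i: 1/3·1 + 2/3·1 = 1 ✓
b·c: 2/3·(-13/8) = -13/12 ≠ 1/2 ⇒ order 1.

1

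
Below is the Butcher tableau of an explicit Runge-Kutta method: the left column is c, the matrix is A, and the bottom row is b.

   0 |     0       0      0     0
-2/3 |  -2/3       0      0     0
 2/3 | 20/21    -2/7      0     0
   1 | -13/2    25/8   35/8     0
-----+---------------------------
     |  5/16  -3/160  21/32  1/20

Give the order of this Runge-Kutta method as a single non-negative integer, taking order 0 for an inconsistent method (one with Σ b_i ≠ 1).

b = (5/16, -3/160, 21/32, 1/20)
c = (0, -2/3, 2/3, 1)
Ac = (0, 0, 4/21, 5/6)
Σ b_i: 5/16·1 + (-3/160)·1 + 21/32·1 + 1/20·1 = 1 ✓
b·c: (-3/160)·(-2/3) + 21/32·2/3 + 1/20·1 = 1/2 ✓
b·c²: (-3/160)·4/9 + 21/32·4/9 + 1/20·1 = 1/3 ✓
b·Ac: 21/32·4/21 + 1/20·5/6 = 1/6 ✓
b·c³: (-3/160)·(-8/27) + 21/32·8/27 + 1/20·1 = 1/4 ✓
b·(c∘Ac): 21/32·8/63 + 1/20·5/6 = 1/8 ✓
b·Ac²: 21/32·(-8/63) + 1/20·10/3 = 1/12 ✓
b·A²c: 1/20·5/6 = 1/24 ✓; 4 stages ⇒ order 4.

4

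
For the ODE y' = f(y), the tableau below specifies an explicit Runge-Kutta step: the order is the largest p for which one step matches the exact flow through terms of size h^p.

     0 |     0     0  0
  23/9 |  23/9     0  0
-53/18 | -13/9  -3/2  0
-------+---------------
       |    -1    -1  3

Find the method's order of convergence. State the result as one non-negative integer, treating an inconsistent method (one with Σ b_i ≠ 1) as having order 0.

1

b = (-1, -1, 3)
c = (0, 23/9, -53/18)
Ac = (0, 0, -23/6)
Σ b_i: (-1)·1 + (-1)·1 + 3·1 = 1 ✓
b·c: (-1)·23/9 + 3·(-53/18) = -205/18 ≠ 1/2 ⇒ order 1.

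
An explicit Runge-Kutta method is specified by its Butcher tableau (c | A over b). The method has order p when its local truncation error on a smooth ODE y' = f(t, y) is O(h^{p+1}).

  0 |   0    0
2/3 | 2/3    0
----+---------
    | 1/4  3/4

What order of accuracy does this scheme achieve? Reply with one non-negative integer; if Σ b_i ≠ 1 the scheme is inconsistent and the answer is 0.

2

b = (1/4, 3/4)
c = (0, 2/3)
Σ b_i: 1/4·1 + 3/4·1 = 1 ✓
b·c: 3/4·2/3 = 1/2 ✓; 2 stages ⇒ order 2.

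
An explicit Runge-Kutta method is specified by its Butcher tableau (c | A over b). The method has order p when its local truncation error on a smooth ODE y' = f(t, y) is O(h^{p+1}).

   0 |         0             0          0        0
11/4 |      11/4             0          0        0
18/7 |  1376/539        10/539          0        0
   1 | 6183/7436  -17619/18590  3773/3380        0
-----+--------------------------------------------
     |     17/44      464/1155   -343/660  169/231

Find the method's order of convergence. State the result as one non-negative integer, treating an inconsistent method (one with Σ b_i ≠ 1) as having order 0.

4

b = (17/44, 464/1155, -343/660, 169/231)
c = (0, 11/4, 18/7, 1)
Ac = (0, 0, 5/98, 357/1352)
Σ b_i: 17/44·1 + 464/1155·1 + (-343/660)·1 + 169/231·1 = 1 ✓
b·c: 464/1155·11/4 + (-343/660)·18/7 + 169/231·1 = 1/2 ✓
b·c²: 464/1155·121/16 + (-343/660)·324/49 + 169/231·1 = 1/3 ✓
b·Ac: (-343/660)·5/98 + 169/231·357/1352 = 1/6 ✓
b·c³: 464/1155·1331/64 + (-343/660)·5832/343 + 169/231·1 = 1/4 ✓
b·(c∘Ac): (-343/660)·45/343 + 169/231·357/1352 = 1/8 ✓
b·Ac²: (-343/660)·55/392 + 169/231·1155/5408 = 1/12 ✓
b·A²c: 169/231·77/1352 = 1/24 ✓; 4 stages ⇒ order 4.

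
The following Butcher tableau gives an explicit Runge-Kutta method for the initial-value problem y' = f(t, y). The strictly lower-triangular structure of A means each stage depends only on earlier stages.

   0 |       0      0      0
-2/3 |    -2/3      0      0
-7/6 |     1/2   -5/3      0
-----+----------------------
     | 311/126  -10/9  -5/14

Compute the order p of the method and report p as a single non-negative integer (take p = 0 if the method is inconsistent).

b = (311/126, -10/9, -5/14)
c = (0, -2/3, -7/6)
Ac = (0, 0, 10/9)
Σ b_i: 311/126·1 + (-10/9)·1 + (-5/14)·1 = 1 ✓
b·c: (-10/9)·(-2/3) + (-5/14)·(-7/6) = 125/108 ≠ 1/2 ⇒ order 1.

1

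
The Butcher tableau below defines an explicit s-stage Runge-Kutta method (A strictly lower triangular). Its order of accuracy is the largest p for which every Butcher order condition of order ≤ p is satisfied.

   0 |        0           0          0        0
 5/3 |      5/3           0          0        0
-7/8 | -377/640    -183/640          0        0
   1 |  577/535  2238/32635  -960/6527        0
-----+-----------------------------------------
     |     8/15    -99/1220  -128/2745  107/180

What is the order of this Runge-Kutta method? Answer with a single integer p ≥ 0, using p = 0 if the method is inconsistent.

4

b = (8/15, -99/1220, -128/2745, 107/180)
c = (0, 5/3, -7/8, 1)
Ac = (0, 0, -61/128, 26/107)
Σ b_i: 8/15·1 + (-99/1220)·1 + (-128/2745)·1 + 107/180·1 = 1 ✓
b·c: (-99/1220)·5/3 + (-128/2745)·(-7/8) + 107/180·1 = 1/2 ✓
b·c²: (-99/1220)·25/9 + (-128/2745)·49/64 + 107/180·1 = 1/3 ✓
b·Ac: (-128/2745)·(-61/128) + 107/180·26/107 = 1/6 ✓
b·c³: (-99/1220)·125/27 + (-128/2745)·(-343/512) + 107/180·1 = 1/4 ✓
b·(c∘Ac): (-128/2745)·427/1024 + 107/180·26/107 = 1/8 ✓
b·Ac²: (-128/2745)·(-305/384) + 107/180·25/321 = 1/12 ✓
b·A²c: 107/180·15/214 = 1/24 ✓; 4 stages ⇒ order 4.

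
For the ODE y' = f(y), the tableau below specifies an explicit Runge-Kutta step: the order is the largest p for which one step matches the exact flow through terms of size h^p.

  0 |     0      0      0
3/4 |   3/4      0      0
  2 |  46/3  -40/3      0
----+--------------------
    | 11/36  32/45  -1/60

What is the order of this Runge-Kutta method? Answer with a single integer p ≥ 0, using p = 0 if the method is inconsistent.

3

b = (11/36, 32/45, -1/60)
c = (0, 3/4, 2)
Ac = (0, 0, -10)
Σ b_i: 11/36·1 + 32/45·1 + (-1/60)·1 = 1 ✓
b·c: 32/45·3/4 + (-1/60)·2 = 1/2 ✓
b·c²: 32/45·9/16 + (-1/60)·4 = 1/3 ✓
b·Ac: (-1/60)·(-10) = 1/6 ✓; 3 stages ⇒ order 3.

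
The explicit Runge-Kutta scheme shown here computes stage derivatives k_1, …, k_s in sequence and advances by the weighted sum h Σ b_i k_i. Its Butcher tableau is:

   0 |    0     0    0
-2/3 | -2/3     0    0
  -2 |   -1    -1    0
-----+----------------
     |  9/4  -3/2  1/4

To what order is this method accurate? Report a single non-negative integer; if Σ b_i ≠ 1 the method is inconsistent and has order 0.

3

b = (9/4, -3/2, 1/4)
c = (0, -2/3, -2)
Ac = (0, 0, 2/3)
Σ b_i: 9/4·1 + (-3/2)·1 + 1/4·1 = 1 ✓
b·c: (-3/2)·(-2/3) + 1/4·(-2) = 1/2 ✓
b·c²: (-3/2)·4/9 + 1/4·4 = 1/3 ✓
b·Ac: 1/4·2/3 = 1/6 ✓; 3 stages ⇒ order 3.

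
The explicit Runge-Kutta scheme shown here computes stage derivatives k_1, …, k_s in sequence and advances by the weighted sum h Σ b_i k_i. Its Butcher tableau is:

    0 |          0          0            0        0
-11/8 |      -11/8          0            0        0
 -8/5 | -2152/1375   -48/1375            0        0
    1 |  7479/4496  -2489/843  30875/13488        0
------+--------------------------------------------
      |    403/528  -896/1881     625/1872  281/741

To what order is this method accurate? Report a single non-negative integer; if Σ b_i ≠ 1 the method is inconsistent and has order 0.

4

b = (403/528, -896/1881, 625/1872, 281/741)
c = (0, -11/8, -8/5, 1)
Ac = (0, 0, 6/125, 893/2248)
Σ b_i: 403/528·1 + (-896/1881)·1 + 625/1872·1 + 281/741·1 = 1 ✓
b·c: (-896/1881)·(-11/8) + 625/1872·(-8/5) + 281/741·1 = 1/2 ✓
b·c²: (-896/1881)·121/64 + 625/1872·64/25 + 281/741·1 = 1/3 ✓
b·Ac: 625/1872·6/125 + 281/741·893/2248 = 1/6 ✓
b·c³: (-896/1881)·(-1331/512) + 625/1872·(-512/125) + 281/741·1 = 1/4 ✓
b·(c∘Ac): 625/1872·(-48/625) + 281/741·893/2248 = 1/8 ✓
b·Ac²: 625/1872·(-33/500) + 281/741·4997/17984 = 1/12 ✓
b·A²c: 281/741·247/2248 = 1/24 ✓; 4 stages ⇒ order 4.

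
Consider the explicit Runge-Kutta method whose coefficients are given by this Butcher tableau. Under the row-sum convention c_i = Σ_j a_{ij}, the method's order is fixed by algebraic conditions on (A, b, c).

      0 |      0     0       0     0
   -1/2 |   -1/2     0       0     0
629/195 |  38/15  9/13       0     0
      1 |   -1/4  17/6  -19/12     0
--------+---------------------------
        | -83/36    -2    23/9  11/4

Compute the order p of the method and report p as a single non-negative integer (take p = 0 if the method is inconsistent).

1

b = (-83/36, -2, 23/9, 11/4)
c = (0, -1/2, 629/195, 1)
Ac = (0, 0, -9/26, -7633/1170)
Σ b_i: (-83/36)·1 + (-2)·1 + 23/9·1 + 11/4·1 = 1 ✓
b·c: (-2)·(-1/2) + 23/9·629/195 + 11/4·1 = 84193/7020 ≠ 1/2 ⇒ order 1.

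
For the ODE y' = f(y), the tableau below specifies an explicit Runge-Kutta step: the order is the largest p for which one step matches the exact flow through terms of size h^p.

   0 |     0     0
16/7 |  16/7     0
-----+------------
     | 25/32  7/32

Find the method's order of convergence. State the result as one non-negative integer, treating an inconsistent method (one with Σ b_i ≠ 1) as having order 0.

2

b = (25/32, 7/32)
c = (0, 16/7)
Σ b_i: 25/32·1 + 7/32·1 = 1 ✓
b·c: 7/32·16/7 = 1/2 ✓; 2 stages ⇒ order 2.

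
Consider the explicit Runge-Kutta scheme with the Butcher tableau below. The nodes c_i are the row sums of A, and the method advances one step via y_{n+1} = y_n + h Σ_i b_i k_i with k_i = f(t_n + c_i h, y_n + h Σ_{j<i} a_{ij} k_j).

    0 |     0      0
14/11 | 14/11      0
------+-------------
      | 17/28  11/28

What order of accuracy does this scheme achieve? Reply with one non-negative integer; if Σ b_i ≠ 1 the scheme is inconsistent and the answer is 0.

2

b = (17/28, 11/28)
c = (0, 14/11)
Σ b_i: 17/28·1 + 11/28·1 = 1 ✓
b·c: 11/28·14/11 = 1/2 ✓; 2 stages ⇒ order 2.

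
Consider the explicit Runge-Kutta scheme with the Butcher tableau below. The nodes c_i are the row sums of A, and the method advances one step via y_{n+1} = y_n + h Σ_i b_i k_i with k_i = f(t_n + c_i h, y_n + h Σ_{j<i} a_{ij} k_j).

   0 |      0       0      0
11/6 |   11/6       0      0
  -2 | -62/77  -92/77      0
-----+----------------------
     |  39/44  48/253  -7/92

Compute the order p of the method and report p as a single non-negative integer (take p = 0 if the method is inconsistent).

3

b = (39/44, 48/253, -7/92)
c = (0, 11/6, -2)
Ac = (0, 0, -46/21)
Σ b_i: 39/44·1 + 48/253·1 + (-7/92)·1 = 1 ✓
b·c: 48/253·11/6 + (-7/92)·(-2) = 1/2 ✓
b·c²: 48/253·121/36 + (-7/92)·4 = 1/3 ✓
b·Ac: (-7/92)·(-46/21) = 1/6 ✓; 3 stages ⇒ order 3.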